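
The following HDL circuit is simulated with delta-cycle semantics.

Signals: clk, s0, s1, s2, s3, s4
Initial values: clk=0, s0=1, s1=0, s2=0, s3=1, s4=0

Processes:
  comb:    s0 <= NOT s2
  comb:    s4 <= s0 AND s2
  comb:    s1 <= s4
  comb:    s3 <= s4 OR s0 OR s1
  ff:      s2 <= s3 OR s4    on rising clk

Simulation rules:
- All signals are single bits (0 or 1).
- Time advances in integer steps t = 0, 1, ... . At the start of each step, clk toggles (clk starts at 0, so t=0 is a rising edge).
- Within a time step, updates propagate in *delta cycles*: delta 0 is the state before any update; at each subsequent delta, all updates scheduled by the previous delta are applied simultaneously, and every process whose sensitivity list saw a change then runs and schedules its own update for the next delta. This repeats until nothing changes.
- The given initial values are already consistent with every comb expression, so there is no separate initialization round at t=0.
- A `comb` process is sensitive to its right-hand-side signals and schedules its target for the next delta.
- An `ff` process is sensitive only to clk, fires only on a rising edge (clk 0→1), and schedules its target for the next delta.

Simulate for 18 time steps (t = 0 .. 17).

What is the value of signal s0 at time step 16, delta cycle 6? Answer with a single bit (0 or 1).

[bits: s1,s2,s0,clk,s4,s3]
t=0: Δ0=001001 Δ1=001101 Δ2=011101 Δ3=010111 Δ4=110101 Δ5=010101 Δ6=010100 | 6Δ
t=1: Δ0=010100 Δ1=010000 | 1Δ
t=2: Δ0=010000 Δ1=010100 Δ2=000100 Δ3=001100 Δ4=001101 | 4Δ
t=3: Δ0=001101 Δ1=001001 | 1Δ
t=4: Δ0=001001 Δ1=001101 Δ2=011101 Δ3=010111 Δ4=110101 Δ5=010101 Δ6=010100 | 6Δ
t=5: Δ0=010100 Δ1=010000 | 1Δ
t=6: Δ0=010000 Δ1=010100 Δ2=000100 Δ3=001100 Δ4=001101 | 4Δ
t=7: Δ0=001101 Δ1=001001 | 1Δ
t=8: Δ0=001001 Δ1=001101 Δ2=011101 Δ3=010111 Δ4=110101 Δ5=010101 Δ6=010100 | 6Δ
t=9: Δ0=010100 Δ1=010000 | 1Δ
t=10: Δ0=010000 Δ1=010100 Δ2=000100 Δ3=001100 Δ4=001101 | 4Δ
t=11: Δ0=001101 Δ1=001001 | 1Δ
t=12: Δ0=001001 Δ1=001101 Δ2=011101 Δ3=010111 Δ4=110101 Δ5=010101 Δ6=010100 | 6Δ
t=13: Δ0=010100 Δ1=010000 | 1Δ
t=14: Δ0=010000 Δ1=010100 Δ2=000100 Δ3=001100 Δ4=001101 | 4Δ
t=15: Δ0=001101 Δ1=001001 | 1Δ
t=16: Δ0=001001 Δ1=001101 Δ2=011101 Δ3=010111 Δ4=110101 Δ5=010101 Δ6=010100 | 6Δ
t=17: Δ0=010100 Δ1=010000 | 1Δ

0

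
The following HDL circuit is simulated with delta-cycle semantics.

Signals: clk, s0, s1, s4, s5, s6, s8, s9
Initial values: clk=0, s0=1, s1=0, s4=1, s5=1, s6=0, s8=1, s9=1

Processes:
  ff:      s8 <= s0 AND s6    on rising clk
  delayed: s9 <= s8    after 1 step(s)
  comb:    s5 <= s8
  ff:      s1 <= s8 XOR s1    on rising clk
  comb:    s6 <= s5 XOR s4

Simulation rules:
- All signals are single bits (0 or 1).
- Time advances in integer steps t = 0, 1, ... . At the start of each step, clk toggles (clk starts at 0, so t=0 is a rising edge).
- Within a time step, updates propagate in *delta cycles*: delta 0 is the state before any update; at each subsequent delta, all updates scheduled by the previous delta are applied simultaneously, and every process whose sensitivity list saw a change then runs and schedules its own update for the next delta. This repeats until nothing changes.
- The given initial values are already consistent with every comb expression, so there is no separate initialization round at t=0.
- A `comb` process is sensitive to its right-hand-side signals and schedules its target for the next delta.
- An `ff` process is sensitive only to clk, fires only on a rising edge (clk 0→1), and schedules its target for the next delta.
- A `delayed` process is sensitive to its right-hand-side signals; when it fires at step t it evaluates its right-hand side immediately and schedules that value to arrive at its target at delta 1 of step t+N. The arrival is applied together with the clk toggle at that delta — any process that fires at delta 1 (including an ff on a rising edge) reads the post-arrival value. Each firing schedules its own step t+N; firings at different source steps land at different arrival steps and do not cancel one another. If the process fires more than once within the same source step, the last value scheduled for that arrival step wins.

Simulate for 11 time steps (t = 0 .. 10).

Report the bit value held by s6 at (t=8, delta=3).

0

[bits: s4,s1,clk,s6,s9,s0,s5,s8]
t=0: Δ0=10001111 Δ1=10101111 Δ2=11101110 Δ3=11101100 Δ4=11111100 | 4Δ
t=1: Δ0=11111100 Δ1=11010100 | 1Δ
t=2: Δ0=11010100 Δ1=11110100 Δ2=11110101 Δ3=11110111 Δ4=11100111 | 4Δ
t=3: Δ0=11100111 Δ1=11001111 | 1Δ
t=4: Δ0=11001111 Δ1=11101111 Δ2=10101110 Δ3=10101100 Δ4=10111100 | 4Δ
t=5: Δ0=10111100 Δ1=10010100 | 1Δ
t=6: Δ0=10010100 Δ1=10110100 Δ2=10110101 Δ3=10110111 Δ4=10100111 | 4Δ
t=7: Δ0=10100111 Δ1=10001111 | 1Δ
t=8: Δ0=10001111 Δ1=10101111 Δ2=11101110 Δ3=11101100 Δ4=11111100 | 4Δ
t=9: Δ0=11111100 Δ1=11010100 | 1Δ
t=10: Δ0=11010100 Δ1=11110100 Δ2=11110101 Δ3=11110111 Δ4=11100111 | 4Δ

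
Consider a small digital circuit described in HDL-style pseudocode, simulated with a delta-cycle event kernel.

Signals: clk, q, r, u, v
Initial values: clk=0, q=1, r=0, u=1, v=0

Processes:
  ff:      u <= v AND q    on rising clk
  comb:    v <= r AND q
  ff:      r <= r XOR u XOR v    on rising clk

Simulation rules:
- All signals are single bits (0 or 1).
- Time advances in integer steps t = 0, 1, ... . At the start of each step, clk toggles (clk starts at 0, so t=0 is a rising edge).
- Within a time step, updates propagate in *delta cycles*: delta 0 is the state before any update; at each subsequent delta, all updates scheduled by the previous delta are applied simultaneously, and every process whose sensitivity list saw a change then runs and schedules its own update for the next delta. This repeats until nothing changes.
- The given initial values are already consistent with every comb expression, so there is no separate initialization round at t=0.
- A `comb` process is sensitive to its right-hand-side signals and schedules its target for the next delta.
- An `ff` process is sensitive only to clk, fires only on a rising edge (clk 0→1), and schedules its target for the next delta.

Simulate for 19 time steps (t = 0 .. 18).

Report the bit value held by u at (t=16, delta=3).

0

t0.Δ0 r=0 q=1 clk=0 u=1 v=0
t0.Δ1 r=0 q=1 clk=1 u=1 v=0
t0.Δ2 r=1 q=1 clk=1 u=0 v=0
t0.Δ3 r=1 q=1 clk=1 u=0 v=1
t1.Δ0 r=1 q=1 clk=1 u=0 v=1
t1.Δ1 r=1 q=1 clk=0 u=0 v=1
t2.Δ0 r=1 q=1 clk=0 u=0 v=1
t2.Δ1 r=1 q=1 clk=1 u=0 v=1
t2.Δ2 r=0 q=1 clk=1 u=1 v=1
t2.Δ3 r=0 q=1 clk=1 u=1 v=0
t3.Δ0 r=0 q=1 clk=1 u=1 v=0
t3.Δ1 r=0 q=1 clk=0 u=1 v=0
t4.Δ0 r=0 q=1 clk=0 u=1 v=0
t4.Δ1 r=0 q=1 clk=1 u=1 v=0
t4.Δ2 r=1 q=1 clk=1 u=0 v=0
t4.Δ3 r=1 q=1 clk=1 u=0 v=1
t5.Δ0 r=1 q=1 clk=1 u=0 v=1
t5.Δ1 r=1 q=1 clk=0 u=0 v=1
t6.Δ0 r=1 q=1 clk=0 u=0 v=1
t6.Δ1 r=1 q=1 clk=1 u=0 v=1
t6.Δ2 r=0 q=1 clk=1 u=1 v=1
t6.Δ3 r=0 q=1 clk=1 u=1 v=0
t7.Δ0 r=0 q=1 clk=1 u=1 v=0
t7.Δ1 r=0 q=1 clk=0 u=1 v=0
t8.Δ0 r=0 q=1 clk=0 u=1 v=0
t8.Δ1 r=0 q=1 clk=1 u=1 v=0
t8.Δ2 r=1 q=1 clk=1 u=0 v=0
t8.Δ3 r=1 q=1 clk=1 u=0 v=1
t9.Δ0 r=1 q=1 clk=1 u=0 v=1
t9.Δ1 r=1 q=1 clk=0 u=0 v=1
t10.Δ0 r=1 q=1 clk=0 u=0 v=1
t10.Δ1 r=1 q=1 clk=1 u=0 v=1
t10.Δ2 r=0 q=1 clk=1 u=1 v=1
t10.Δ3 r=0 q=1 clk=1 u=1 v=0
t11.Δ0 r=0 q=1 clk=1 u=1 v=0
t11.Δ1 r=0 q=1 clk=0 u=1 v=0
t12.Δ0 r=0 q=1 clk=0 u=1 v=0
t12.Δ1 r=0 q=1 clk=1 u=1 v=0
t12.Δ2 r=1 q=1 clk=1 u=0 v=0
t12.Δ3 r=1 q=1 clk=1 u=0 v=1
t13.Δ0 r=1 q=1 clk=1 u=0 v=1
t13.Δ1 r=1 q=1 clk=0 u=0 v=1
t14.Δ0 r=1 q=1 clk=0 u=0 v=1
t14.Δ1 r=1 q=1 clk=1 u=0 v=1
t14.Δ2 r=0 q=1 clk=1 u=1 v=1
t14.Δ3 r=0 q=1 clk=1 u=1 v=0
t15.Δ0 r=0 q=1 clk=1 u=1 v=0
t15.Δ1 r=0 q=1 clk=0 u=1 v=0
t16.Δ0 r=0 q=1 clk=0 u=1 v=0
t16.Δ1 r=0 q=1 clk=1 u=1 v=0
t16.Δ2 r=1 q=1 clk=1 u=0 v=0
t16.Δ3 r=1 q=1 clk=1 u=0 v=1
t17.Δ0 r=1 q=1 clk=1 u=0 v=1
t17.Δ1 r=1 q=1 clk=0 u=0 v=1
t18.Δ0 r=1 q=1 clk=0 u=0 v=1
t18.Δ1 r=1 q=1 clk=1 u=0 v=1
t18.Δ2 r=0 q=1 clk=1 u=1 v=1
t18.Δ3 r=0 q=1 clk=1 u=1 v=0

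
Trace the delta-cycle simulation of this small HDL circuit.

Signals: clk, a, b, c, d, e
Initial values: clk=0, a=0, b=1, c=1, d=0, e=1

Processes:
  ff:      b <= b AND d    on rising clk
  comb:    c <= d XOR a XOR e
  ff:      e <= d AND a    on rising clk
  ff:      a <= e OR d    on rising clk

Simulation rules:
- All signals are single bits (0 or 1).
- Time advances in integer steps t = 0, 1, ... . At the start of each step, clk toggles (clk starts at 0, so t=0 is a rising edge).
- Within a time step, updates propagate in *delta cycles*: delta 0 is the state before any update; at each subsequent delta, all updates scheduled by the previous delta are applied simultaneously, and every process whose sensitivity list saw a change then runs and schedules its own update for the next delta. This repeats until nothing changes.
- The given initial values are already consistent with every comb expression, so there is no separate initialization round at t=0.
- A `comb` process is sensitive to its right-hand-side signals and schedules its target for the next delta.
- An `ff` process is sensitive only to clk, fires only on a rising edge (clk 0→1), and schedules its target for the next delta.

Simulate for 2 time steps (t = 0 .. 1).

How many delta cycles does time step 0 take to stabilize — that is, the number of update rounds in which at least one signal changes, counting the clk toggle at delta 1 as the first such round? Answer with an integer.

2

t0.Δ0 a=0 c=1 d=0 e=1 clk=0 b=1
t0.Δ1 a=0 c=1 d=0 e=1 clk=1 b=1
t0.Δ2 a=1 c=1 d=0 e=0 clk=1 b=0
t1.Δ0 a=1 c=1 d=0 e=0 clk=1 b=0
t1.Δ1 a=1 c=1 d=0 e=0 clk=0 b=0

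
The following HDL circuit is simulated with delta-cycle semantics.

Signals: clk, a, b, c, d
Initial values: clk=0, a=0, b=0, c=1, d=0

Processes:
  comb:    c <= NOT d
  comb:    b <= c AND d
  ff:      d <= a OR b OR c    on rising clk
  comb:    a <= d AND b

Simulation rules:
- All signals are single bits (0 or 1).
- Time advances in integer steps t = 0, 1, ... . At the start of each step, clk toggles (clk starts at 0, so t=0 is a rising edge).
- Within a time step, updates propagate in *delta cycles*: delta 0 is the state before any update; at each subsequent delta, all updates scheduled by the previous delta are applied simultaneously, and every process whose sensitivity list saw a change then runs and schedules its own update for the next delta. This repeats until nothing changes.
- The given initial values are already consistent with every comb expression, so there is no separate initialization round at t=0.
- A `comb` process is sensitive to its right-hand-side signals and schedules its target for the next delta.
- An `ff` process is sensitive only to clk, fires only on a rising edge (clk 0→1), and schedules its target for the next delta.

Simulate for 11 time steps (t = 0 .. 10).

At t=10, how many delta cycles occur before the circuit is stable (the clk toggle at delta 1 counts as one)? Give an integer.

t=0 Δ0: clk=0 d=0 c=1 a=0 b=0
  Δ1: clk:0→1
  Δ2: d:0→1
  Δ3: c:1→0, b:0→1
  Δ4: a:0→1, b:1→0
  Δ5: a:1→0
  (5Δ to stable)
t=1 Δ0: clk=1 d=1 c=0 a=0 b=0
  Δ1: clk:1→0
  (1Δ to stable)
t=2 Δ0: clk=0 d=1 c=0 a=0 b=0
  Δ1: clk:0→1
  Δ2: d:1→0
  Δ3: c:0→1
  (3Δ to stable)
t=3 Δ0: clk=1 d=0 c=1 a=0 b=0
  Δ1: clk:1→0
  (1Δ to stable)
t=4 Δ0: clk=0 d=0 c=1 a=0 b=0
  Δ1: clk:0→1
  Δ2: d:0→1
  Δ3: c:1→0, b:0→1
  Δ4: a:0→1, b:1→0
  Δ5: a:1→0
  (5Δ to stable)
t=5 Δ0: clk=1 d=1 c=0 a=0 b=0
  Δ1: clk:1→0
  (1Δ to stable)
t=6 Δ0: clk=0 d=1 c=0 a=0 b=0
  Δ1: clk:0→1
  Δ2: d:1→0
  Δ3: c:0→1
  (3Δ to stable)
t=7 Δ0: clk=1 d=0 c=1 a=0 b=0
  Δ1: clk:1→0
  (1Δ to stable)
t=8 Δ0: clk=0 d=0 c=1 a=0 b=0
  Δ1: clk:0→1
  Δ2: d:0→1
  Δ3: c:1→0, b:0→1
  Δ4: a:0→1, b:1→0
  Δ5: a:1→0
  (5Δ to stable)
t=9 Δ0: clk=1 d=1 c=0 a=0 b=0
  Δ1: clk:1→0
  (1Δ to stable)
t=10 Δ0: clk=0 d=1 c=0 a=0 b=0
  Δ1: clk:0→1
  Δ2: d:1→0
  Δ3: c:0→1
  (3Δ to stable)

3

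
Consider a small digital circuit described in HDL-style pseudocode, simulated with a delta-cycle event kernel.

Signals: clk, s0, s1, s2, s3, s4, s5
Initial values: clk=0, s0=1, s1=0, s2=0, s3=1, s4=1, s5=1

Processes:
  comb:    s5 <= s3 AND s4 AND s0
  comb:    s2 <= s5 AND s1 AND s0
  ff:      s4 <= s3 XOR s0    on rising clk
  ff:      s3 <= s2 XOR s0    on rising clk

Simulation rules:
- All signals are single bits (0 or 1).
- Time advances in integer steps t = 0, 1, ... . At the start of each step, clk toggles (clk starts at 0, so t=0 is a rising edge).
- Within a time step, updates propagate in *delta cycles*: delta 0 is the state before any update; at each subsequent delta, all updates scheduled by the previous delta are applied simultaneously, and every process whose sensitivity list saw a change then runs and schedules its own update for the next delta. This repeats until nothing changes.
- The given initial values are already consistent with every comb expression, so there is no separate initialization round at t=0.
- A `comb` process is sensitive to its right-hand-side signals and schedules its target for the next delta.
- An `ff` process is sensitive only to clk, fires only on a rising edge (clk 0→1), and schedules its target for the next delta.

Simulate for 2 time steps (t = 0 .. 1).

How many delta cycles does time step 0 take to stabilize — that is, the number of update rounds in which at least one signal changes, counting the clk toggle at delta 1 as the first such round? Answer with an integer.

3

t=0 Δ0: s0=1 s2=0 clk=0 s4=1 s1=0 s5=1 s3=1
  Δ1: clk:0→1
  Δ2: s4:1→0
  Δ3: s5:1→0
  (3Δ to stable)
t=1 Δ0: s0=1 s2=0 clk=1 s4=0 s1=0 s5=0 s3=1
  Δ1: clk:1→0
  (1Δ to stable)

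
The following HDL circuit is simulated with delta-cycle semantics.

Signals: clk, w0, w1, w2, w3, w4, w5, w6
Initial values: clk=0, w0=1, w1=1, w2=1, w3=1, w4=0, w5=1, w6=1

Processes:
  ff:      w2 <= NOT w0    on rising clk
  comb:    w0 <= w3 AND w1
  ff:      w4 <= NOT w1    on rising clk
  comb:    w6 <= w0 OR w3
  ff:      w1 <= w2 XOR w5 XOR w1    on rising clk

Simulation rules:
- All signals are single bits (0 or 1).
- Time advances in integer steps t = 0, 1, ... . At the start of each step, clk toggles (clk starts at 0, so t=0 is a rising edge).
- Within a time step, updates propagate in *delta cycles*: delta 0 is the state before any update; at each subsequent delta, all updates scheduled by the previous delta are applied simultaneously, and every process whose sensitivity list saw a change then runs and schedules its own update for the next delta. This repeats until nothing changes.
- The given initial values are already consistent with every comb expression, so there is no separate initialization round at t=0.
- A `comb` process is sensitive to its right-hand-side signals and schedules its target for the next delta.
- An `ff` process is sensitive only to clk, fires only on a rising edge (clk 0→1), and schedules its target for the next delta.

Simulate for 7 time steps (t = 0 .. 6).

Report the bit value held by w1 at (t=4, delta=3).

1

t0.Δ0 w4=0 w1=1 w3=1 w2=1 w6=1 clk=0 w5=1 w0=1
t0.Δ1 w4=0 w1=1 w3=1 w2=1 w6=1 clk=1 w5=1 w0=1
t0.Δ2 w4=0 w1=1 w3=1 w2=0 w6=1 clk=1 w5=1 w0=1
t1.Δ0 w4=0 w1=1 w3=1 w2=0 w6=1 clk=1 w5=1 w0=1
t1.Δ1 w4=0 w1=1 w3=1 w2=0 w6=1 clk=0 w5=1 w0=1
t2.Δ0 w4=0 w1=1 w3=1 w2=0 w6=1 clk=0 w5=1 w0=1
t2.Δ1 w4=0 w1=1 w3=1 w2=0 w6=1 clk=1 w5=1 w0=1
t2.Δ2 w4=0 w1=0 w3=1 w2=0 w6=1 clk=1 w5=1 w0=1
t2.Δ3 w4=0 w1=0 w3=1 w2=0 w6=1 clk=1 w5=1 w0=0
t3.Δ0 w4=0 w1=0 w3=1 w2=0 w6=1 clk=1 w5=1 w0=0
t3.Δ1 w4=0 w1=0 w3=1 w2=0 w6=1 clk=0 w5=1 w0=0
t4.Δ0 w4=0 w1=0 w3=1 w2=0 w6=1 clk=0 w5=1 w0=0
t4.Δ1 w4=0 w1=0 w3=1 w2=0 w6=1 clk=1 w5=1 w0=0
t4.Δ2 w4=1 w1=1 w3=1 w2=1 w6=1 clk=1 w5=1 w0=0
t4.Δ3 w4=1 w1=1 w3=1 w2=1 w6=1 clk=1 w5=1 w0=1
t5.Δ0 w4=1 w1=1 w3=1 w2=1 w6=1 clk=1 w5=1 w0=1
t5.Δ1 w4=1 w1=1 w3=1 w2=1 w6=1 clk=0 w5=1 w0=1
t6.Δ0 w4=1 w1=1 w3=1 w2=1 w6=1 clk=0 w5=1 w0=1
t6.Δ1 w4=1 w1=1 w3=1 w2=1 w6=1 clk=1 w5=1 w0=1
t6.Δ2 w4=0 w1=1 w3=1 w2=0 w6=1 clk=1 w5=1 w0=1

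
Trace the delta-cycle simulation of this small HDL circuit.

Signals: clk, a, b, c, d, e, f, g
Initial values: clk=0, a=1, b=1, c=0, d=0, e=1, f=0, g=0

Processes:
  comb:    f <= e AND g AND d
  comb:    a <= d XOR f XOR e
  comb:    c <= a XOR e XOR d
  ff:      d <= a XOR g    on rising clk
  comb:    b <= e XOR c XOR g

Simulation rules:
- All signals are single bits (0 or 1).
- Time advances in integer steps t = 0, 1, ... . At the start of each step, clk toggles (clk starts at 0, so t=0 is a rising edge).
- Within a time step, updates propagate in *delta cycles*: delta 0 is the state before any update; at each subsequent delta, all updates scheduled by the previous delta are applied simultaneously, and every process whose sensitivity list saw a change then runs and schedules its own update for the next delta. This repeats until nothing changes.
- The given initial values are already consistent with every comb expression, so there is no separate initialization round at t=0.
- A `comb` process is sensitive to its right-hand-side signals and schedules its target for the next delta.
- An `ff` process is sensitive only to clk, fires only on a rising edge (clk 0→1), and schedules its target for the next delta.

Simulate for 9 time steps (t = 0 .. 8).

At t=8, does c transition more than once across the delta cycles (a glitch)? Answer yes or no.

yes

t0.Δ0 a=1 f=0 g=0 b=1 d=0 clk=0 c=0 e=1
t0.Δ1 a=1 f=0 g=0 b=1 d=0 clk=1 c=0 e=1
t0.Δ2 a=1 f=0 g=0 b=1 d=1 clk=1 c=0 e=1
t0.Δ3 a=0 f=0 g=0 b=1 d=1 clk=1 c=1 e=1
t0.Δ4 a=0 f=0 g=0 b=0 d=1 clk=1 c=0 e=1
t0.Δ5 a=0 f=0 g=0 b=1 d=1 clk=1 c=0 e=1
t1.Δ0 a=0 f=0 g=0 b=1 d=1 clk=1 c=0 e=1
t1.Δ1 a=0 f=0 g=0 b=1 d=1 clk=0 c=0 e=1
t2.Δ0 a=0 f=0 g=0 b=1 d=1 clk=0 c=0 e=1
t2.Δ1 a=0 f=0 g=0 b=1 d=1 clk=1 c=0 e=1
t2.Δ2 a=0 f=0 g=0 b=1 d=0 clk=1 c=0 e=1
t2.Δ3 a=1 f=0 g=0 b=1 d=0 clk=1 c=1 e=1
t2.Δ4 a=1 f=0 g=0 b=0 d=0 clk=1 c=0 e=1
t2.Δ5 a=1 f=0 g=0 b=1 d=0 clk=1 c=0 e=1
t3.Δ0 a=1 f=0 g=0 b=1 d=0 clk=1 c=0 e=1
t3.Δ1 a=1 f=0 g=0 b=1 d=0 clk=0 c=0 e=1
t4.Δ0 a=1 f=0 g=0 b=1 d=0 clk=0 c=0 e=1
t4.Δ1 a=1 f=0 g=0 b=1 d=0 clk=1 c=0 e=1
t4.Δ2 a=1 f=0 g=0 b=1 d=1 clk=1 c=0 e=1
t4.Δ3 a=0 f=0 g=0 b=1 d=1 clk=1 c=1 e=1
t4.Δ4 a=0 f=0 g=0 b=0 d=1 clk=1 c=0 e=1
t4.Δ5 a=0 f=0 g=0 b=1 d=1 clk=1 c=0 e=1
t5.Δ0 a=0 f=0 g=0 b=1 d=1 clk=1 c=0 e=1
t5.Δ1 a=0 f=0 g=0 b=1 d=1 clk=0 c=0 e=1
t6.Δ0 a=0 f=0 g=0 b=1 d=1 clk=0 c=0 e=1
t6.Δ1 a=0 f=0 g=0 b=1 d=1 clk=1 c=0 e=1
t6.Δ2 a=0 f=0 g=0 b=1 d=0 clk=1 c=0 e=1
t6.Δ3 a=1 f=0 g=0 b=1 d=0 clk=1 c=1 e=1
t6.Δ4 a=1 f=0 g=0 b=0 d=0 clk=1 c=0 e=1
t6.Δ5 a=1 f=0 g=0 b=1 d=0 clk=1 c=0 e=1
t7.Δ0 a=1 f=0 g=0 b=1 d=0 clk=1 c=0 e=1
t7.Δ1 a=1 f=0 g=0 b=1 d=0 clk=0 c=0 e=1
t8.Δ0 a=1 f=0 g=0 b=1 d=0 clk=0 c=0 e=1
t8.Δ1 a=1 f=0 g=0 b=1 d=0 clk=1 c=0 e=1
t8.Δ2 a=1 f=0 g=0 b=1 d=1 clk=1 c=0 e=1
t8.Δ3 a=0 f=0 g=0 b=1 d=1 clk=1 c=1 e=1
t8.Δ4 a=0 f=0 g=0 b=0 d=1 clk=1 c=0 e=1
t8.Δ5 a=0 f=0 g=0 b=1 d=1 clk=1 c=0 e=1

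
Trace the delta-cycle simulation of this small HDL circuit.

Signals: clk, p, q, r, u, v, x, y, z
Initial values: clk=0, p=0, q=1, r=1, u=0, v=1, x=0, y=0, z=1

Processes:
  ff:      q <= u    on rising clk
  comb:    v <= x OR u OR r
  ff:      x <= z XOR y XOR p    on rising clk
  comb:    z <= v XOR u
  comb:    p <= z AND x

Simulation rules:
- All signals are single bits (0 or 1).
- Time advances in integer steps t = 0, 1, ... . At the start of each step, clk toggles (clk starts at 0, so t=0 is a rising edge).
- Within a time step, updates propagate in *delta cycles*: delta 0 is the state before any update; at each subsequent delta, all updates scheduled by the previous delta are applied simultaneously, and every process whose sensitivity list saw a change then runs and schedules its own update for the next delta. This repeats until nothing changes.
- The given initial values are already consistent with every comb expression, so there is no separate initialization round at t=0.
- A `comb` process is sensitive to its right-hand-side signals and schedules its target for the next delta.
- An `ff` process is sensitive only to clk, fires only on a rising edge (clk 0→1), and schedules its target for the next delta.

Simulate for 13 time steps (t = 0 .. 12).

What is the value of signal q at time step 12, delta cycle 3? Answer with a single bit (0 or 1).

0

[bits: p,q,x,r,z,y,v,u,clk]
t=0: Δ0=010110100 Δ1=010110101 Δ2=001110101 Δ3=101110101 | 3Δ
t=1: Δ0=101110101 Δ1=101110100 | 1Δ
t=2: Δ0=101110100 Δ1=101110101 Δ2=100110101 Δ3=000110101 | 3Δ
t=3: Δ0=000110101 Δ1=000110100 | 1Δ
t=4: Δ0=000110100 Δ1=000110101 Δ2=001110101 Δ3=101110101 | 3Δ
t=5: Δ0=101110101 Δ1=101110100 | 1Δ
t=6: Δ0=101110100 Δ1=101110101 Δ2=100110101 Δ3=000110101 | 3Δ
t=7: Δ0=000110101 Δ1=000110100 | 1Δ
t=8: Δ0=000110100 Δ1=000110101 Δ2=001110101 Δ3=101110101 | 3Δ
t=9: Δ0=101110101 Δ1=101110100 | 1Δ
t=10: Δ0=101110100 Δ1=101110101 Δ2=100110101 Δ3=000110101 | 3Δ
t=11: Δ0=000110101 Δ1=000110100 | 1Δ
t=12: Δ0=000110100 Δ1=000110101 Δ2=001110101 Δ3=101110101 | 3Δ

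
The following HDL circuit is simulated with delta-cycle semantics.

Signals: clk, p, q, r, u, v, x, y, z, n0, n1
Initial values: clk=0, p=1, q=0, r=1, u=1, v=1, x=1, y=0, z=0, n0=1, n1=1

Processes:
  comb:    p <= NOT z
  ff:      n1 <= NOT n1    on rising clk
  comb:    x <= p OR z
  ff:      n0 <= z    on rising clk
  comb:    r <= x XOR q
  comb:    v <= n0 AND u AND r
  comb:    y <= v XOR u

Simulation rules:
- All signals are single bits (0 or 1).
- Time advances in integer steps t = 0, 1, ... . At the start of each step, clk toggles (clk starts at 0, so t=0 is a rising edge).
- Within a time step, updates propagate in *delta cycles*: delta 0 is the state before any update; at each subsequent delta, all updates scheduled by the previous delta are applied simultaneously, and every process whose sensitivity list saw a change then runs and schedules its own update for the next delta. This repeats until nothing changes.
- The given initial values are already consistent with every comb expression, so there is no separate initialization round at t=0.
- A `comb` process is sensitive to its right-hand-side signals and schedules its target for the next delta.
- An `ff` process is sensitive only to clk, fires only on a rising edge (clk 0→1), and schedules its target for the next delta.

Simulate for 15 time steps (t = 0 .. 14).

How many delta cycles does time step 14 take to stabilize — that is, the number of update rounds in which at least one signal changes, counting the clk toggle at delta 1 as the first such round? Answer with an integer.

2

[bits: p,n1,u,n0,r,z,v,q,y,clk,x]
t=0: Δ0=11111010001 Δ1=11111010011 Δ2=10101010011 Δ3=10101000011 Δ4=10101000111 | 4Δ
t=1: Δ0=10101000111 Δ1=10101000101 | 1Δ
t=2: Δ0=10101000101 Δ1=10101000111 Δ2=11101000111 | 2Δ
t=3: Δ0=11101000111 Δ1=11101000101 | 1Δ
t=4: Δ0=11101000101 Δ1=11101000111 Δ2=10101000111 | 2Δ
t=5: Δ0=10101000111 Δ1=10101000101 | 1Δ
t=6: Δ0=10101000101 Δ1=10101000111 Δ2=11101000111 | 2Δ
t=7: Δ0=11101000111 Δ1=11101000101 | 1Δ
t=8: Δ0=11101000101 Δ1=11101000111 Δ2=10101000111 | 2Δ
t=9: Δ0=10101000111 Δ1=10101000101 | 1Δ
t=10: Δ0=10101000101 Δ1=10101000111 Δ2=11101000111 | 2Δ
t=11: Δ0=11101000111 Δ1=11101000101 | 1Δ
t=12: Δ0=11101000101 Δ1=11101000111 Δ2=10101000111 | 2Δ
t=13: Δ0=10101000111 Δ1=10101000101 | 1Δ
t=14: Δ0=10101000101 Δ1=10101000111 Δ2=11101000111 | 2Δ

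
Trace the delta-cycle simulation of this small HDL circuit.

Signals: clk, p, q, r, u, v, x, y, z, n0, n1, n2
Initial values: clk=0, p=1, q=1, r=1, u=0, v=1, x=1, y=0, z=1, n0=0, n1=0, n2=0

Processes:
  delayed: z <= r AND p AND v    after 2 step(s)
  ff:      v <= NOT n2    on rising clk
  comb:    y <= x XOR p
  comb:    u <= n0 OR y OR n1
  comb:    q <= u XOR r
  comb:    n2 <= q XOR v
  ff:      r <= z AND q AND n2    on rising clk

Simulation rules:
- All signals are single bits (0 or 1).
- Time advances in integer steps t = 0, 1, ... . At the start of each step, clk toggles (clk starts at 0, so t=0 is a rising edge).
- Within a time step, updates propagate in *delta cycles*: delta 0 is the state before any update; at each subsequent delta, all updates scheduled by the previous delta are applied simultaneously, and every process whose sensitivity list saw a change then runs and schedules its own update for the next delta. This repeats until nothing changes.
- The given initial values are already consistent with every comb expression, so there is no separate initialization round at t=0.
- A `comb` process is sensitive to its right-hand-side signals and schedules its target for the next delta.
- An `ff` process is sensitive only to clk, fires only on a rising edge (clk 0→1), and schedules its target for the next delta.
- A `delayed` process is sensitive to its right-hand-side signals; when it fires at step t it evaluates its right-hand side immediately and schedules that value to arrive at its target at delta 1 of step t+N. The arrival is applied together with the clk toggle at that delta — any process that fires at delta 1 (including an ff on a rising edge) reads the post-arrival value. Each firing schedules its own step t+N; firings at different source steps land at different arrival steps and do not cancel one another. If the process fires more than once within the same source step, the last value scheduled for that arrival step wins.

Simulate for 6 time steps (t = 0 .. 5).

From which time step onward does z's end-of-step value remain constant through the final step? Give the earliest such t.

2

t=0 Δ0: clk=0 p=1 n1=0 x=1 v=1 n2=0 y=0 z=1 u=0 n0=0 r=1 q=1
  Δ1: clk:0→1
  Δ2: r:1→0
  Δ3: q:1→0
  Δ4: n2:0→1
  (4Δ to stable)
t=1 Δ0: clk=1 p=1 n1=0 x=1 v=1 n2=1 y=0 z=1 u=0 n0=0 r=0 q=0
  Δ1: clk:1→0
  (1Δ to stable)
t=2 Δ0: clk=0 p=1 n1=0 x=1 v=1 n2=1 y=0 z=1 u=0 n0=0 r=0 q=0
  Δ1: clk:0→1, z:1→0
  Δ2: v:1→0
  Δ3: n2:1→0
  (3Δ to stable)
t=3 Δ0: clk=1 p=1 n1=0 x=1 v=0 n2=0 y=0 z=0 u=0 n0=0 r=0 q=0
  Δ1: clk:1→0
  (1Δ to stable)
t=4 Δ0: clk=0 p=1 n1=0 x=1 v=0 n2=0 y=0 z=0 u=0 n0=0 r=0 q=0
  Δ1: clk:0→1
  Δ2: v:0→1
  Δ3: n2:0→1
  (3Δ to stable)
t=5 Δ0: clk=1 p=1 n1=0 x=1 v=1 n2=1 y=0 z=0 u=0 n0=0 r=0 q=0
  Δ1: clk:1→0
  (1Δ to stable)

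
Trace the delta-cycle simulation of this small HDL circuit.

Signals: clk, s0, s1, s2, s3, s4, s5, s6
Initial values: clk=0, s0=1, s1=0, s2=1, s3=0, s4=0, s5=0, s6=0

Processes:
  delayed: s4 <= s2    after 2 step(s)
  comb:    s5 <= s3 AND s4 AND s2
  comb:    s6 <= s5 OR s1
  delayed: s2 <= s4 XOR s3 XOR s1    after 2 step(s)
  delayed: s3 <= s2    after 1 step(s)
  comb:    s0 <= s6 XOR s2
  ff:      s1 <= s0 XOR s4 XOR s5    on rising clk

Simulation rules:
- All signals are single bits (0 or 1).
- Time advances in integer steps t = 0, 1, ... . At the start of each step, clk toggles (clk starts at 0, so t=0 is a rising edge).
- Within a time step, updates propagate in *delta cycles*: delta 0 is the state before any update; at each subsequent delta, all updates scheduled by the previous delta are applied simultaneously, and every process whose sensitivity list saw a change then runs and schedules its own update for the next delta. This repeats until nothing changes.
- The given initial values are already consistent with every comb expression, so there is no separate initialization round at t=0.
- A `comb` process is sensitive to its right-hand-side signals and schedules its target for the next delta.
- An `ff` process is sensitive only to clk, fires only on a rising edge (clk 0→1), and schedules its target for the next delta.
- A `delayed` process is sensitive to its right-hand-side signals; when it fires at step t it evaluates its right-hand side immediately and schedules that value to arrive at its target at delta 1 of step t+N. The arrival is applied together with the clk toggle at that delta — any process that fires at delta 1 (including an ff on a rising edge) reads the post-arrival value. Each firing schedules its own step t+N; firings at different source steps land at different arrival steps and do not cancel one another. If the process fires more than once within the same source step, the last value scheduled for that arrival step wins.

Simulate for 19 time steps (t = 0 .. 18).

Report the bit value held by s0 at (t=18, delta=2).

[bits: clk,s0,s3,s2,s6,s4,s1,s5]
t=0: Δ0=01010000 Δ1=11010000 Δ2=11010010 Δ3=11011010 Δ4=10011010 | 4Δ
t=1: Δ0=10011010 Δ1=00011010 | 1Δ
t=2: Δ0=00011010 Δ1=10011010 Δ2=10011000 Δ3=10010000 Δ4=11010000 | 4Δ
t=3: Δ0=11010000 Δ1=01010000 | 1Δ
t=4: Δ0=01010000 Δ1=11000000 Δ2=10000010 Δ3=10001010 Δ4=11001010 | 4Δ
t=5: Δ0=11001010 Δ1=01001010 | 1Δ
t=6: Δ0=01001010 Δ1=11011010 Δ2=10011010 | 2Δ
t=7: Δ0=10011010 Δ1=00111010 | 1Δ
t=8: Δ0=00111010 Δ1=10111110 Δ2=10111111 | 2Δ
t=9: Δ0=10111111 Δ1=00101111 Δ2=01101110 | 2Δ
t=10: Δ0=01101110 Δ1=11011110 Δ2=10011100 Δ3=10010100 Δ4=11010100 | 4Δ
t=11: Δ0=11010100 Δ1=01110000 | 1Δ
t=12: Δ0=01110000 Δ1=11110100 Δ2=11110101 Δ3=11111101 Δ4=10111101 | 4Δ
t=13: Δ0=10111101 Δ1=00111101 | 1Δ
t=14: Δ0=00111101 Δ1=10101101 Δ2=11101100 Δ3=11100100 Δ4=10100100 | 4Δ
t=15: Δ0=10100100 Δ1=00000100 | 1Δ
t=16: Δ0=00000100 Δ1=10000000 | 1Δ
t=17: Δ0=10000000 Δ1=00010000 Δ2=01010000 | 2Δ
t=18: Δ0=01010000 Δ1=11100000 Δ2=10100010 Δ3=10101010 Δ4=11101010 | 4Δ

0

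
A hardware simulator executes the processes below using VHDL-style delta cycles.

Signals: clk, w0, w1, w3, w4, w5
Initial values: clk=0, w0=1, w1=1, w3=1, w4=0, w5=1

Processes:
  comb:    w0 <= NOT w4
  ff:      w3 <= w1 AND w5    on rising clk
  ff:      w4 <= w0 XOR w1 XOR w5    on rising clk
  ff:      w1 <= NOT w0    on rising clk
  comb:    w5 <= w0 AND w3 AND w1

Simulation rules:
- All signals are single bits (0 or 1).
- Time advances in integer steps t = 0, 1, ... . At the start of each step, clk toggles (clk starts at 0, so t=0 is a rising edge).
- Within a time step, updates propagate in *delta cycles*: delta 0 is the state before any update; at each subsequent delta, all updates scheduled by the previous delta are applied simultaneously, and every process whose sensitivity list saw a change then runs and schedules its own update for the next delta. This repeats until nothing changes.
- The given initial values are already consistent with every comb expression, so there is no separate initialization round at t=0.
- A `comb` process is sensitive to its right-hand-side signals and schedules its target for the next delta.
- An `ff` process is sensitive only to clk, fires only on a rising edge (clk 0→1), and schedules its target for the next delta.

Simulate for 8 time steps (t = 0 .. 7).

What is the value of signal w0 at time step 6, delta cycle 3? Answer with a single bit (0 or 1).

0

t=0 Δ0: w1=1 w4=0 w0=1 clk=0 w5=1 w3=1
  Δ1: clk:0→1
  Δ2: w1:1→0, w4:0→1
  Δ3: w0:1→0, w5:1→0
  (3Δ to stable)
t=1 Δ0: w1=0 w4=1 w0=0 clk=1 w5=0 w3=1
  Δ1: clk:1→0
  (1Δ to stable)
t=2 Δ0: w1=0 w4=1 w0=0 clk=0 w5=0 w3=1
  Δ1: clk:0→1
  Δ2: w1:0→1, w4:1→0, w3:1→0
  Δ3: w0:0→1
  (3Δ to stable)
t=3 Δ0: w1=1 w4=0 w0=1 clk=1 w5=0 w3=0
  Δ1: clk:1→0
  (1Δ to stable)
t=4 Δ0: w1=1 w4=0 w0=1 clk=0 w5=0 w3=0
  Δ1: clk:0→1
  Δ2: w1:1→0
  (2Δ to stable)
t=5 Δ0: w1=0 w4=0 w0=1 clk=1 w5=0 w3=0
  Δ1: clk:1→0
  (1Δ to stable)
t=6 Δ0: w1=0 w4=0 w0=1 clk=0 w5=0 w3=0
  Δ1: clk:0→1
  Δ2: w4:0→1
  Δ3: w0:1→0
  (3Δ to stable)
t=7 Δ0: w1=0 w4=1 w0=0 clk=1 w5=0 w3=0
  Δ1: clk:1→0
  (1Δ to stable)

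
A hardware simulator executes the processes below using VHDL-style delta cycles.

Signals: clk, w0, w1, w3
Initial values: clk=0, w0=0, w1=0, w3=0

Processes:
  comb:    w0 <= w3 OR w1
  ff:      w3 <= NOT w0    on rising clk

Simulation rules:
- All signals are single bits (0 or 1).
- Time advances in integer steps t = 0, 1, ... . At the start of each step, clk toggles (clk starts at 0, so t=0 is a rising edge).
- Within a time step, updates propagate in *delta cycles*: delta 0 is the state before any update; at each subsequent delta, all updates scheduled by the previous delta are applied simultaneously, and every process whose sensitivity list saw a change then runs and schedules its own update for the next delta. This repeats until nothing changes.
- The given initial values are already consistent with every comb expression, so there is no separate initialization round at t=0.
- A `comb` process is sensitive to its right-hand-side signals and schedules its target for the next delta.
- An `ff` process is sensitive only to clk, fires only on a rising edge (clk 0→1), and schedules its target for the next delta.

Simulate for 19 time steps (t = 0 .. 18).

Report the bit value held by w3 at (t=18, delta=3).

t0.Δ0 w0=0 clk=0 w3=0 w1=0
t0.Δ1 w0=0 clk=1 w3=0 w1=0
t0.Δ2 w0=0 clk=1 w3=1 w1=0
t0.Δ3 w0=1 clk=1 w3=1 w1=0
t1.Δ0 w0=1 clk=1 w3=1 w1=0
t1.Δ1 w0=1 clk=0 w3=1 w1=0
t2.Δ0 w0=1 clk=0 w3=1 w1=0
t2.Δ1 w0=1 clk=1 w3=1 w1=0
t2.Δ2 w0=1 clk=1 w3=0 w1=0
t2.Δ3 w0=0 clk=1 w3=0 w1=0
t3.Δ0 w0=0 clk=1 w3=0 w1=0
t3.Δ1 w0=0 clk=0 w3=0 w1=0
t4.Δ0 w0=0 clk=0 w3=0 w1=0
t4.Δ1 w0=0 clk=1 w3=0 w1=0
t4.Δ2 w0=0 clk=1 w3=1 w1=0
t4.Δ3 w0=1 clk=1 w3=1 w1=0
t5.Δ0 w0=1 clk=1 w3=1 w1=0
t5.Δ1 w0=1 clk=0 w3=1 w1=0
t6.Δ0 w0=1 clk=0 w3=1 w1=0
t6.Δ1 w0=1 clk=1 w3=1 w1=0
t6.Δ2 w0=1 clk=1 w3=0 w1=0
t6.Δ3 w0=0 clk=1 w3=0 w1=0
t7.Δ0 w0=0 clk=1 w3=0 w1=0
t7.Δ1 w0=0 clk=0 w3=0 w1=0
t8.Δ0 w0=0 clk=0 w3=0 w1=0
t8.Δ1 w0=0 clk=1 w3=0 w1=0
t8.Δ2 w0=0 clk=1 w3=1 w1=0
t8.Δ3 w0=1 clk=1 w3=1 w1=0
t9.Δ0 w0=1 clk=1 w3=1 w1=0
t9.Δ1 w0=1 clk=0 w3=1 w1=0
t10.Δ0 w0=1 clk=0 w3=1 w1=0
t10.Δ1 w0=1 clk=1 w3=1 w1=0
t10.Δ2 w0=1 clk=1 w3=0 w1=0
t10.Δ3 w0=0 clk=1 w3=0 w1=0
t11.Δ0 w0=0 clk=1 w3=0 w1=0
t11.Δ1 w0=0 clk=0 w3=0 w1=0
t12.Δ0 w0=0 clk=0 w3=0 w1=0
t12.Δ1 w0=0 clk=1 w3=0 w1=0
t12.Δ2 w0=0 clk=1 w3=1 w1=0
t12.Δ3 w0=1 clk=1 w3=1 w1=0
t13.Δ0 w0=1 clk=1 w3=1 w1=0
t13.Δ1 w0=1 clk=0 w3=1 w1=0
t14.Δ0 w0=1 clk=0 w3=1 w1=0
t14.Δ1 w0=1 clk=1 w3=1 w1=0
t14.Δ2 w0=1 clk=1 w3=0 w1=0
t14.Δ3 w0=0 clk=1 w3=0 w1=0
t15.Δ0 w0=0 clk=1 w3=0 w1=0
t15.Δ1 w0=0 clk=0 w3=0 w1=0
t16.Δ0 w0=0 clk=0 w3=0 w1=0
t16.Δ1 w0=0 clk=1 w3=0 w1=0
t16.Δ2 w0=0 clk=1 w3=1 w1=0
t16.Δ3 w0=1 clk=1 w3=1 w1=0
t17.Δ0 w0=1 clk=1 w3=1 w1=0
t17.Δ1 w0=1 clk=0 w3=1 w1=0
t18.Δ0 w0=1 clk=0 w3=1 w1=0
t18.Δ1 w0=1 clk=1 w3=1 w1=0
t18.Δ2 w0=1 clk=1 w3=0 w1=0
t18.Δ3 w0=0 clk=1 w3=0 w1=0

0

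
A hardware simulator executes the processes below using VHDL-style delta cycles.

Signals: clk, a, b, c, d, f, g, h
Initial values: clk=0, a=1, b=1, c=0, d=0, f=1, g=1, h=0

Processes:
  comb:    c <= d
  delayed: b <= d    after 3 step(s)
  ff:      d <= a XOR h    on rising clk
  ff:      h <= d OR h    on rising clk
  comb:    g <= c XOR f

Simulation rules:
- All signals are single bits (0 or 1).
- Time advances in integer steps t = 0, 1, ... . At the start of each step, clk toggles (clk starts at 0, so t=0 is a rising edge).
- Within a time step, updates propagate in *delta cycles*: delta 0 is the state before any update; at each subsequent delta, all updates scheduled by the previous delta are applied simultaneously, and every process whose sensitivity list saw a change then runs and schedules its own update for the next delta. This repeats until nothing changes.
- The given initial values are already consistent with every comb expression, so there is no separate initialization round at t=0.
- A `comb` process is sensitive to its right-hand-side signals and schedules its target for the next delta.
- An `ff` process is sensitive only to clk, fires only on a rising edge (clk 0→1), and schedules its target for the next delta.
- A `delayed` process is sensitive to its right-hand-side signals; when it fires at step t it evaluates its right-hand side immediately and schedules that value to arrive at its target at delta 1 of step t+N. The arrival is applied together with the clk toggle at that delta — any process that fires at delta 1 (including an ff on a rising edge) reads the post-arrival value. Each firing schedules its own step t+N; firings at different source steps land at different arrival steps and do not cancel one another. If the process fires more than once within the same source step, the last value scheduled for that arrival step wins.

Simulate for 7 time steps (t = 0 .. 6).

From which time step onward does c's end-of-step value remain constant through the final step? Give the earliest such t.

[bits: h,f,c,clk,d,g,a,b]
t=0: Δ0=01000111 Δ1=01010111 Δ2=01011111 Δ3=01111111 Δ4=01111011 | 4Δ
t=1: Δ0=01111011 Δ1=01101011 | 1Δ
t=2: Δ0=01101011 Δ1=01111011 Δ2=11111011 | 2Δ
t=3: Δ0=11111011 Δ1=11101011 | 1Δ
t=4: Δ0=11101011 Δ1=11111011 Δ2=11110011 Δ3=11010011 Δ4=11010111 | 4Δ
t=5: Δ0=11010111 Δ1=11000111 | 1Δ
t=6: Δ0=11000111 Δ1=11010111 | 1Δ

4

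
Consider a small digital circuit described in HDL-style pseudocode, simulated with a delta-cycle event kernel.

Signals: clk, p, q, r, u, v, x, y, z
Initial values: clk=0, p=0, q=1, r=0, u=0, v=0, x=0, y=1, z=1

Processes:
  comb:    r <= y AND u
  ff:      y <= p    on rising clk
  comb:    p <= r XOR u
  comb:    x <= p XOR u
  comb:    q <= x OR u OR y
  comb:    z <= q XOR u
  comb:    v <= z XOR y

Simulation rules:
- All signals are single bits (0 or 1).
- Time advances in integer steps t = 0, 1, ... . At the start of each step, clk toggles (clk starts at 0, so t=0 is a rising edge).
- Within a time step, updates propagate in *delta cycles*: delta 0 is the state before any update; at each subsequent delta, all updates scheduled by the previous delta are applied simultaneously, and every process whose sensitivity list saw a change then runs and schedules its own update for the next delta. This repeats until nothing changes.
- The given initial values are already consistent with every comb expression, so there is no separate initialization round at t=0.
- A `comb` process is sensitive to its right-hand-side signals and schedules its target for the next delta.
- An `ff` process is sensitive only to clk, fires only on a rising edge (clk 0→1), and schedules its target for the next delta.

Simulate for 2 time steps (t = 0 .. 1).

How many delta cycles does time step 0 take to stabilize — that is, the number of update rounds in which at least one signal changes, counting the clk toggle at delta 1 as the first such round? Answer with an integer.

5

t0.Δ0 z=1 v=0 x=0 r=0 y=1 p=0 u=0 clk=0 q=1
t0.Δ1 z=1 v=0 x=0 r=0 y=1 p=0 u=0 clk=1 q=1
t0.Δ2 z=1 v=0 x=0 r=0 y=0 p=0 u=0 clk=1 q=1
t0.Δ3 z=1 v=1 x=0 r=0 y=0 p=0 u=0 clk=1 q=0
t0.Δ4 z=0 v=1 x=0 r=0 y=0 p=0 u=0 clk=1 q=0
t0.Δ5 z=0 v=0 x=0 r=0 y=0 p=0 u=0 clk=1 q=0
t1.Δ0 z=0 v=0 x=0 r=0 y=0 p=0 u=0 clk=1 q=0
t1.Δ1 z=0 v=0 x=0 r=0 y=0 p=0 u=0 clk=0 q=0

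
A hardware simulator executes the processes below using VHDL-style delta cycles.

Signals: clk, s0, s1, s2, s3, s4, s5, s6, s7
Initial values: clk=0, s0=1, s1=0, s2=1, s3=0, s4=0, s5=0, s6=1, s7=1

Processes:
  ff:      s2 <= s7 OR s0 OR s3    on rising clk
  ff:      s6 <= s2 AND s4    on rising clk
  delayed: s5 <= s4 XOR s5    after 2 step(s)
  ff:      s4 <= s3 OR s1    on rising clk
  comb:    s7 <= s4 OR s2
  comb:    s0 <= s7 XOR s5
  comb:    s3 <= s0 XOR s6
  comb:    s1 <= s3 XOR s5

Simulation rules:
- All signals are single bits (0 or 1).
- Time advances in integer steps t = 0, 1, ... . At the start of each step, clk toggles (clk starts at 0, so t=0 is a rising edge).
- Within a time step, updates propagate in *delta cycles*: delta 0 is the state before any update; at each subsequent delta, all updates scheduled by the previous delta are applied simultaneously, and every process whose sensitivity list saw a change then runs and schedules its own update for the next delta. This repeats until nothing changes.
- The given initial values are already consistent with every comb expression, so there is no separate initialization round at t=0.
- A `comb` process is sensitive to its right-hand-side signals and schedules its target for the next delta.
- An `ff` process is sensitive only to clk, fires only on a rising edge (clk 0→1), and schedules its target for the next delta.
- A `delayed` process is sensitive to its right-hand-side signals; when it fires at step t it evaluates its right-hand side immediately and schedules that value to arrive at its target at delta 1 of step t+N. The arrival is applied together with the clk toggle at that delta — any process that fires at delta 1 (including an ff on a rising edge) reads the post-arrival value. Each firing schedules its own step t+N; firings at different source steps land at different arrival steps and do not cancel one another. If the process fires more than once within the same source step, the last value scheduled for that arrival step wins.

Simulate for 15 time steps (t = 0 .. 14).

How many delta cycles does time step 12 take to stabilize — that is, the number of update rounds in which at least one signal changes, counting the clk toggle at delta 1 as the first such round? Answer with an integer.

t0.Δ0 s4=0 s3=0 s2=1 s1=0 s7=1 s0=1 s5=0 clk=0 s6=1
t0.Δ1 s4=0 s3=0 s2=1 s1=0 s7=1 s0=1 s5=0 clk=1 s6=1
t0.Δ2 s4=0 s3=0 s2=1 s1=0 s7=1 s0=1 s5=0 clk=1 s6=0
t0.Δ3 s4=0 s3=1 s2=1 s1=0 s7=1 s0=1 s5=0 clk=1 s6=0
t0.Δ4 s4=0 s3=1 s2=1 s1=1 s7=1 s0=1 s5=0 clk=1 s6=0
t1.Δ0 s4=0 s3=1 s2=1 s1=1 s7=1 s0=1 s5=0 clk=1 s6=0
t1.Δ1 s4=0 s3=1 s2=1 s1=1 s7=1 s0=1 s5=0 clk=0 s6=0
t2.Δ0 s4=0 s3=1 s2=1 s1=1 s7=1 s0=1 s5=0 clk=0 s6=0
t2.Δ1 s4=0 s3=1 s2=1 s1=1 s7=1 s0=1 s5=0 clk=1 s6=0
t2.Δ2 s4=1 s3=1 s2=1 s1=1 s7=1 s0=1 s5=0 clk=1 s6=0
t3.Δ0 s4=1 s3=1 s2=1 s1=1 s7=1 s0=1 s5=0 clk=1 s6=0
t3.Δ1 s4=1 s3=1 s2=1 s1=1 s7=1 s0=1 s5=0 clk=0 s6=0
t4.Δ0 s4=1 s3=1 s2=1 s1=1 s7=1 s0=1 s5=0 clk=0 s6=0
t4.Δ1 s4=1 s3=1 s2=1 s1=1 s7=1 s0=1 s5=1 clk=1 s6=0
t4.Δ2 s4=1 s3=1 s2=1 s1=0 s7=1 s0=0 s5=1 clk=1 s6=1
t5.Δ0 s4=1 s3=1 s2=1 s1=0 s7=1 s0=0 s5=1 clk=1 s6=1
t5.Δ1 s4=1 s3=1 s2=1 s1=0 s7=1 s0=0 s5=1 clk=0 s6=1
t6.Δ0 s4=1 s3=1 s2=1 s1=0 s7=1 s0=0 s5=1 clk=0 s6=1
t6.Δ1 s4=1 s3=1 s2=1 s1=0 s7=1 s0=0 s5=0 clk=1 s6=1
t6.Δ2 s4=1 s3=1 s2=1 s1=1 s7=1 s0=1 s5=0 clk=1 s6=1
t6.Δ3 s4=1 s3=0 s2=1 s1=1 s7=1 s0=1 s5=0 clk=1 s6=1
t6.Δ4 s4=1 s3=0 s2=1 s1=0 s7=1 s0=1 s5=0 clk=1 s6=1
t7.Δ0 s4=1 s3=0 s2=1 s1=0 s7=1 s0=1 s5=0 clk=1 s6=1
t7.Δ1 s4=1 s3=0 s2=1 s1=0 s7=1 s0=1 s5=0 clk=0 s6=1
t8.Δ0 s4=1 s3=0 s2=1 s1=0 s7=1 s0=1 s5=0 clk=0 s6=1
t8.Δ1 s4=1 s3=0 s2=1 s1=0 s7=1 s0=1 s5=1 clk=1 s6=1
t8.Δ2 s4=0 s3=0 s2=1 s1=1 s7=1 s0=0 s5=1 clk=1 s6=1
t8.Δ3 s4=0 s3=1 s2=1 s1=1 s7=1 s0=0 s5=1 clk=1 s6=1
t8.Δ4 s4=0 s3=1 s2=1 s1=0 s7=1 s0=0 s5=1 clk=1 s6=1
t9.Δ0 s4=0 s3=1 s2=1 s1=0 s7=1 s0=0 s5=1 clk=1 s6=1
t9.Δ1 s4=0 s3=1 s2=1 s1=0 s7=1 s0=0 s5=1 clk=0 s6=1
t10.Δ0 s4=0 s3=1 s2=1 s1=0 s7=1 s0=0 s5=1 clk=0 s6=1
t10.Δ1 s4=0 s3=1 s2=1 s1=0 s7=1 s0=0 s5=1 clk=1 s6=1
t10.Δ2 s4=1 s3=1 s2=1 s1=0 s7=1 s0=0 s5=1 clk=1 s6=0
t10.Δ3 s4=1 s3=0 s2=1 s1=0 s7=1 s0=0 s5=1 clk=1 s6=0
t10.Δ4 s4=1 s3=0 s2=1 s1=1 s7=1 s0=0 s5=1 clk=1 s6=0
t11.Δ0 s4=1 s3=0 s2=1 s1=1 s7=1 s0=0 s5=1 clk=1 s6=0
t11.Δ1 s4=1 s3=0 s2=1 s1=1 s7=1 s0=0 s5=1 clk=0 s6=0
t12.Δ0 s4=1 s3=0 s2=1 s1=1 s7=1 s0=0 s5=1 clk=0 s6=0
t12.Δ1 s4=1 s3=0 s2=1 s1=1 s7=1 s0=0 s5=0 clk=1 s6=0
t12.Δ2 s4=1 s3=0 s2=1 s1=0 s7=1 s0=1 s5=0 clk=1 s6=1
t13.Δ0 s4=1 s3=0 s2=1 s1=0 s7=1 s0=1 s5=0 clk=1 s6=1
t13.Δ1 s4=1 s3=0 s2=1 s1=0 s7=1 s0=1 s5=0 clk=0 s6=1
t14.Δ0 s4=1 s3=0 s2=1 s1=0 s7=1 s0=1 s5=0 clk=0 s6=1
t14.Δ1 s4=1 s3=0 s2=1 s1=0 s7=1 s0=1 s5=1 clk=1 s6=1
t14.Δ2 s4=0 s3=0 s2=1 s1=1 s7=1 s0=0 s5=1 clk=1 s6=1
t14.Δ3 s4=0 s3=1 s2=1 s1=1 s7=1 s0=0 s5=1 clk=1 s6=1
t14.Δ4 s4=0 s3=1 s2=1 s1=0 s7=1 s0=0 s5=1 clk=1 s6=1

2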